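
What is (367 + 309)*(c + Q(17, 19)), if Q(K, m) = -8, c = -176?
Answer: -124384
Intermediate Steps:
(367 + 309)*(c + Q(17, 19)) = (367 + 309)*(-176 - 8) = 676*(-184) = -124384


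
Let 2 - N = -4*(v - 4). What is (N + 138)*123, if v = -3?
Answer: 13776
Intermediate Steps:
N = -26 (N = 2 - (-4)*(-3 - 4) = 2 - (-4)*(-7) = 2 - 1*28 = 2 - 28 = -26)
(N + 138)*123 = (-26 + 138)*123 = 112*123 = 13776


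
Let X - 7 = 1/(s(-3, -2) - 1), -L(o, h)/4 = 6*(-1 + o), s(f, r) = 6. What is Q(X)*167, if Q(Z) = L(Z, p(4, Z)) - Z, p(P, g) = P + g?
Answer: -26052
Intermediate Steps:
L(o, h) = 24 - 24*o (L(o, h) = -24*(-1 + o) = -4*(-6 + 6*o) = 24 - 24*o)
X = 36/5 (X = 7 + 1/(6 - 1) = 7 + 1/5 = 7 + ⅕ = 36/5 ≈ 7.2000)
Q(Z) = 24 - 25*Z (Q(Z) = (24 - 24*Z) - Z = 24 - 25*Z)
Q(X)*167 = (24 - 25*36/5)*167 = (24 - 180)*167 = -156*167 = -26052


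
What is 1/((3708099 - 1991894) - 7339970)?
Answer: -1/5623765 ≈ -1.7782e-7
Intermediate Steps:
1/((3708099 - 1991894) - 7339970) = 1/(1716205 - 7339970) = 1/(-5623765) = -1/5623765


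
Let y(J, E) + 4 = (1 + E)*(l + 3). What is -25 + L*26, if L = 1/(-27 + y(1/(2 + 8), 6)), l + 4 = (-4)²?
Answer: -912/37 ≈ -24.649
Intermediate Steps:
l = 12 (l = -4 + (-4)² = -4 + 16 = 12)
y(J, E) = 11 + 15*E (y(J, E) = -4 + (1 + E)*(12 + 3) = -4 + (1 + E)*15 = -4 + (15 + 15*E) = 11 + 15*E)
L = 1/74 (L = 1/(-27 + (11 + 15*6)) = 1/(-27 + (11 + 90)) = 1/(-27 + 101) = 1/74 ≈ 0.013514)
-25 + L*26 = -25 + (1/74)*26 = -25 + 13/37 = -912/37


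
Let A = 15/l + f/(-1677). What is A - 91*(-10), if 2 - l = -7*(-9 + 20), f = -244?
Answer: 120603961/132483 ≈ 910.33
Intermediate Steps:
l = 79 (l = 2 - (-7)*(-9 + 20) = 2 - (-7)*11 = 2 - 1*(-77) = 2 + 77 = 79)
A = 44431/132483 (A = 15/79 - 244/(-1677) = 15*(1/79) - 244*(-1/1677) = 15/79 + 244/1677 = 44431/132483 ≈ 0.33537)
A - 91*(-10) = 44431/132483 - 91*(-10) = 44431/132483 + 910 = 120603961/132483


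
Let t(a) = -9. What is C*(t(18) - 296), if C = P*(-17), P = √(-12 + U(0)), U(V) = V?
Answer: 10370*I*√3 ≈ 17961.0*I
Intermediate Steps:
P = 2*I*√3 (P = √(-12 + 0) = √(-12) = 2*I*√3 ≈ 3.4641*I)
C = -34*I*√3 (C = (2*I*√3)*(-17) = -34*I*√3 ≈ -58.89*I)
C*(t(18) - 296) = (-34*I*√3)*(-9 - 296) = -34*I*√3*(-305) = 10370*I*√3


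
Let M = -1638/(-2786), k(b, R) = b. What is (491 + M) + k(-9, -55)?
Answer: 96035/199 ≈ 482.59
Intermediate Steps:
M = 117/199 (M = -1638*(-1/2786) = 117/199 ≈ 0.58794)
(491 + M) + k(-9, -55) = (491 + 117/199) - 9 = 97826/199 - 9 = 96035/199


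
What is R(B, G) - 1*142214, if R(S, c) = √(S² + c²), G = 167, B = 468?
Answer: -142214 + √246913 ≈ -1.4172e+5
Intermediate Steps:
R(B, G) - 1*142214 = √(468² + 167²) - 1*142214 = √(219024 + 27889) - 142214 = √246913 - 142214 = -142214 + √246913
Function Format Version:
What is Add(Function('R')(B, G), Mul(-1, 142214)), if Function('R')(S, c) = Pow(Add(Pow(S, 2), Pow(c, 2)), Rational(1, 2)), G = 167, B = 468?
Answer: Add(-142214, Pow(246913, Rational(1, 2))) ≈ -1.4172e+5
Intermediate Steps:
Add(Function('R')(B, G), Mul(-1, 142214)) = Add(Pow(Add(Pow(468, 2), Pow(167, 2)), Rational(1, 2)), Mul(-1, 142214)) = Add(Pow(Add(219024, 27889), Rational(1, 2)), -142214) = Add(Pow(246913, Rational(1, 2)), -142214) = Add(-142214, Pow(246913, Rational(1, 2)))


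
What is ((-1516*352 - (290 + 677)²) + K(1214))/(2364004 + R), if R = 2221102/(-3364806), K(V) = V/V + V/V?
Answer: -2470977251757/3977206311061 ≈ -0.62128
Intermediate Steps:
K(V) = 2 (K(V) = 1 + 1 = 2)
R = -1110551/1682403 (R = 2221102*(-1/3364806) = -1110551/1682403 ≈ -0.66010)
((-1516*352 - (290 + 677)²) + K(1214))/(2364004 + R) = ((-1516*352 - (290 + 677)²) + 2)/(2364004 - 1110551/1682403) = ((-533632 - 1*967²) + 2)/(3977206311061/1682403) = ((-533632 - 1*935089) + 2)*(1682403/3977206311061) = ((-533632 - 935089) + 2)*(1682403/3977206311061) = (-1468721 + 2)*(1682403/3977206311061) = -1468719*1682403/3977206311061 = -2470977251757/3977206311061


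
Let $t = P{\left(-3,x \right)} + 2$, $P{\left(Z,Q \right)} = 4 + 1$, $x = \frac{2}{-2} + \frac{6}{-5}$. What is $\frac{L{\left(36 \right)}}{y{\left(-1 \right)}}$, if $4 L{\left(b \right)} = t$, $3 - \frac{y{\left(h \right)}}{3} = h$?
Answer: $\frac{7}{48} \approx 0.14583$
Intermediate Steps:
$x = - \frac{11}{5}$ ($x = 2 \left(- \frac{1}{2}\right) + 6 \left(- \frac{1}{5}\right) = -1 - \frac{6}{5} = - \frac{11}{5} \approx -2.2$)
$P{\left(Z,Q \right)} = 5$
$t = 7$ ($t = 5 + 2 = 7$)
$y{\left(h \right)} = 9 - 3 h$
$L{\left(b \right)} = \frac{7}{4}$ ($L{\left(b \right)} = \frac{1}{4} \cdot 7 = \frac{7}{4}$)
$\frac{L{\left(36 \right)}}{y{\left(-1 \right)}} = \frac{1}{9 - -3} \cdot \frac{7}{4} = \frac{1}{9 + 3} \cdot \frac{7}{4} = \frac{1}{12} \cdot \frac{7}{4} = \frac{7}{48}$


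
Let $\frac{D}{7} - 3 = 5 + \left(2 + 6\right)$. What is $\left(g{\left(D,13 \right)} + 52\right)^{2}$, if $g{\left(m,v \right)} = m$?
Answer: $26896$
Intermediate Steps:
$D = 112$ ($D = 21 + 7 \left(5 + \left(2 + 6\right)\right) = 21 + 7 \left(5 + 8\right) = 21 + 7 \cdot 13 = 21 + 91 = 112$)
$\left(g{\left(D,13 \right)} + 52\right)^{2} = \left(112 + 52\right)^{2} = 164^{2} = 26896$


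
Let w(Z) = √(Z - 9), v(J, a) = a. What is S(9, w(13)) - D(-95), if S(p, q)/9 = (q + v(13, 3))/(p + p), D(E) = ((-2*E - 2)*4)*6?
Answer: -9019/2 ≈ -4509.5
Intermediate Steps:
D(E) = -48 - 48*E (D(E) = ((-2 - 2*E)*4)*6 = (-8 - 8*E)*6 = -48 - 48*E)
w(Z) = √(-9 + Z)
S(p, q) = 9*(3 + q)/(2*p) (S(p, q) = 9*((q + 3)/(p + p)) = 9*((3 + q)/((2*p))) = 9*((3 + q)*(1/(2*p))) = 9*((3 + q)/(2*p)) = 9*(3 + q)/(2*p))
S(9, w(13)) - D(-95) = (9/2)*(3 + √(-9 + 13))/9 - (-48 - 48*(-95)) = (9/2)*(⅑)*(3 + √4) - (-48 + 4560) = (9/2)*(⅑)*(3 + 2) - 1*4512 = (9/2)*(⅑)*5 - 4512 = 5/2 - 4512 = -9019/2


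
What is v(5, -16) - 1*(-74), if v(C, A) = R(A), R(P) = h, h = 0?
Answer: 74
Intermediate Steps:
R(P) = 0
v(C, A) = 0
v(5, -16) - 1*(-74) = 0 - 1*(-74) = 0 + 74 = 74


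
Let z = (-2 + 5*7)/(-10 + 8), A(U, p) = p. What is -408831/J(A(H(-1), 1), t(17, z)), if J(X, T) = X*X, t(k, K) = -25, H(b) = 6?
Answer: -408831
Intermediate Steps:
z = -33/2 (z = (-2 + 35)/(-2) = 33*(-½) = -33/2 ≈ -16.500)
J(X, T) = X²
-408831/J(A(H(-1), 1), t(17, z)) = -408831/(1²) = -408831/1 = -408831*1 = -408831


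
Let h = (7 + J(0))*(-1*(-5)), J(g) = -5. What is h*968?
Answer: 9680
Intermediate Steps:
h = 10 (h = (7 - 5)*(-1*(-5)) = 2*5 = 10)
h*968 = 10*968 = 9680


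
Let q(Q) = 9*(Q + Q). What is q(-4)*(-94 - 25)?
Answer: 8568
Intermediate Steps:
q(Q) = 18*Q (q(Q) = 9*(2*Q) = 18*Q)
q(-4)*(-94 - 25) = (18*(-4))*(-94 - 25) = -72*(-119) = 8568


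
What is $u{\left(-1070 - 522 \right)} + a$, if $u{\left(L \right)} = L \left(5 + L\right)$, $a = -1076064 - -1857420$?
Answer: $3307860$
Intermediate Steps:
$a = 781356$ ($a = -1076064 + 1857420 = 781356$)
$u{\left(-1070 - 522 \right)} + a = \left(-1070 - 522\right) \left(5 - 1592\right) + 781356 = - 1592 \left(5 - 1592\right) + 781356 = \left(-1592\right) \left(-1587\right) + 781356 = 2526504 + 781356 = 3307860$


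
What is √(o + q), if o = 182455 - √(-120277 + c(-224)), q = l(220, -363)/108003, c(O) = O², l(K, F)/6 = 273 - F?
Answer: √(236474862735727 - 3888216003*I*√7789)/36001 ≈ 427.15 - 0.30992*I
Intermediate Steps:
l(K, F) = 1638 - 6*F (l(K, F) = 6*(273 - F) = 1638 - 6*F)
q = 1272/36001 (q = (1638 - 6*(-363))/108003 = (1638 + 2178)*(1/108003) = 3816*(1/108003) = 1272/36001 ≈ 0.035332)
o = 182455 - 3*I*√7789 (o = 182455 - √(-120277 + (-224)²) = 182455 - √(-120277 + 50176) = 182455 - √(-70101) = 182455 - 3*I*√7789 ≈ 1.8246e+5 - 264.77*I)
√(o + q) = √((182455 - 3*I*√7789) + 1272/36001) = √(6568563727/36001 - 3*I*√7789)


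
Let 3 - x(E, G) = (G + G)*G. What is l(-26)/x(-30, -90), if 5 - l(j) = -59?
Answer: -64/16197 ≈ -0.0039513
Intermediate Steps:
l(j) = 64 (l(j) = 5 - 1*(-59) = 5 + 59 = 64)
x(E, G) = 3 - 2*G² (x(E, G) = 3 - (G + G)*G = 3 - 2*G*G = 3 - 2*G²)
l(-26)/x(-30, -90) = 64/(3 - 2*(-90)²) = 64/(3 - 2*8100) = 64/(3 - 16200) = 64/(-16197) = 64*(-1/16197) = -64/16197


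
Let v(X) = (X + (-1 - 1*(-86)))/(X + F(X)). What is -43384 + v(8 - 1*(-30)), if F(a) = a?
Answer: -3297061/76 ≈ -43382.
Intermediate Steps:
v(X) = (85 + X)/(2*X) (v(X) = (X + (-1 - 1*(-86)))/(X + X) = (X + (-1 + 86))/((2*X)) = (X + 85)*(1/(2*X)) = (85 + X)*(1/(2*X)) = (85 + X)/(2*X))
-43384 + v(8 - 1*(-30)) = -43384 + (85 + (8 - 1*(-30)))/(2*(8 - 1*(-30))) = -43384 + (85 + (8 + 30))/(2*(8 + 30)) = -43384 + (½)*(85 + 38)/38 = -43384 + (½)*(1/38)*123 = -43384 + 123/76 = -3297061/76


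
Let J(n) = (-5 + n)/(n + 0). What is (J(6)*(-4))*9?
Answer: -6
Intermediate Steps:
J(n) = (-5 + n)/n
(J(6)*(-4))*9 = (((-5 + 6)/6)*(-4))*9 = (((1/6)*1)*(-4))*9 = ((1/6)*(-4))*9 = -2/3*9 = -6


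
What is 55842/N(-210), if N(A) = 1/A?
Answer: -11726820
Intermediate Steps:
55842/N(-210) = 55842/(1/(-210)) = 55842/(-1/210) = 55842*(-210) = -11726820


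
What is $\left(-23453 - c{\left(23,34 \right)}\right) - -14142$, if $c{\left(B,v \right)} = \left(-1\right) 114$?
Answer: $-9197$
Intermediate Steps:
$c{\left(B,v \right)} = -114$
$\left(-23453 - c{\left(23,34 \right)}\right) - -14142 = \left(-23453 - -114\right) - -14142 = \left(-23453 + 114\right) + 14142 = -23339 + 14142 = -9197$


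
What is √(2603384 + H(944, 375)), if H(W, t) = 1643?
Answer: √2605027 ≈ 1614.0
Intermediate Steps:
√(2603384 + H(944, 375)) = √(2603384 + 1643) = √2605027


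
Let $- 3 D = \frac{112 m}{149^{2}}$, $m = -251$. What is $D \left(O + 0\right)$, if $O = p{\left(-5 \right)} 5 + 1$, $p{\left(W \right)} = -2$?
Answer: $- \frac{84336}{22201} \approx -3.7987$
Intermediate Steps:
$O = -9$ ($O = \left(-2\right) 5 + 1 = -10 + 1 = -9$)
$D = \frac{28112}{66603}$ ($D = - \frac{112 \left(-251\right) \frac{1}{149^{2}}}{3} = - \frac{\left(-28112\right) \frac{1}{22201}}{3} = \left(- \frac{1}{3}\right) \left(- \frac{28112}{22201}\right) = \frac{28112}{66603} \approx 0.42208$)
$D \left(O + 0\right) = \frac{28112 \left(-9 + 0\right)}{66603} = \frac{28112}{66603} \left(-9\right) = - \frac{84336}{22201}$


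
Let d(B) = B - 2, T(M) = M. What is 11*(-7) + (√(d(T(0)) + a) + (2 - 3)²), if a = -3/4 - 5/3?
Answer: -76 + I*√159/6 ≈ -76.0 + 2.1016*I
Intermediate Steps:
d(B) = -2 + B
a = -29/12 (a = -3*¼ - 5*⅓ = -¾ - 5/3 = -29/12 ≈ -2.4167)
11*(-7) + (√(d(T(0)) + a) + (2 - 3)²) = 11*(-7) + (√((-2 + 0) - 29/12) + (2 - 3)²) = -77 + (√(-2 - 29/12) + (-1)²) = -77 + (√(-53/12) + 1) = -77 + (I*√159/6 + 1) = -77 + (1 + I*√159/6) = -76 + I*√159/6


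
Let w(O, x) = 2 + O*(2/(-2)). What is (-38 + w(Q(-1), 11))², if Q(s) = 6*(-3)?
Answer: 324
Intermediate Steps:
Q(s) = -18
w(O, x) = 2 - O (w(O, x) = 2 + O*(2*(-½)) = 2 + O*(-1) = 2 - O)
(-38 + w(Q(-1), 11))² = (-38 + (2 - 1*(-18)))² = (-38 + (2 + 18))² = (-38 + 20)² = (-18)² = 324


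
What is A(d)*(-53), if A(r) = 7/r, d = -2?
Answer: 371/2 ≈ 185.50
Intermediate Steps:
A(d)*(-53) = (7/(-2))*(-53) = (7*(-½))*(-53) = -7/2*(-53) = 371/2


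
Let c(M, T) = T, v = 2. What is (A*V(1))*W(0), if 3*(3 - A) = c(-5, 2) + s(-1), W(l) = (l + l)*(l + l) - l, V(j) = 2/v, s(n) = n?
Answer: 0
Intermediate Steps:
V(j) = 1 (V(j) = 2/2 = 2*(½) = 1)
W(l) = -l + 4*l² (W(l) = (2*l)*(2*l) - l = 4*l² - l = -l + 4*l²)
A = 8/3 (A = 3 - (2 - 1)/3 = 3 - ⅓*1 = 3 - ⅓ = 8/3 ≈ 2.6667)
(A*V(1))*W(0) = ((8/3)*1)*(0*(-1 + 4*0)) = 8*(0*(-1 + 0))/3 = 8*(0*(-1))/3 = (8/3)*0 = 0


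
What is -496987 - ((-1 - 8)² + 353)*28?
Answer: -509139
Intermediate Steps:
-496987 - ((-1 - 8)² + 353)*28 = -496987 - ((-9)² + 353)*28 = -496987 - (81 + 353)*28 = -496987 - 434*28 = -496987 - 1*12152 = -496987 - 12152 = -509139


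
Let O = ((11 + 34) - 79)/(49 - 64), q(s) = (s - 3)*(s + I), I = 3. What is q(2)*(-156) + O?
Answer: 11734/15 ≈ 782.27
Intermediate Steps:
q(s) = (-3 + s)*(3 + s) (q(s) = (s - 3)*(s + 3) = (-3 + s)*(3 + s))
O = 34/15 (O = (45 - 79)/(-15) = -34*(-1/15) = 34/15 ≈ 2.2667)
q(2)*(-156) + O = (-9 + 2²)*(-156) + 34/15 = (-9 + 4)*(-156) + 34/15 = -5*(-156) + 34/15 = 780 + 34/15 = 11734/15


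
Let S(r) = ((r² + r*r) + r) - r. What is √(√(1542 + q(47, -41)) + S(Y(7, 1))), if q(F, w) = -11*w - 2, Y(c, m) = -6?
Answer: √(72 + √1991) ≈ 10.799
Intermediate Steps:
q(F, w) = -2 - 11*w
S(r) = 2*r² (S(r) = ((r² + r²) + r) - r = (2*r² + r) - r = (r + 2*r²) - r = 2*r²)
√(√(1542 + q(47, -41)) + S(Y(7, 1))) = √(√(1542 + (-2 - 11*(-41))) + 2*(-6)²) = √(√(1542 + (-2 + 451)) + 2*36) = √(√(1542 + 449) + 72) = √(√1991 + 72) = √(72 + √1991)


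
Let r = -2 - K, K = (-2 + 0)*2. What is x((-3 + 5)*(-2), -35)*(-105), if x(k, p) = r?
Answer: -210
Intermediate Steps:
K = -4 (K = -2*2 = -4)
r = 2 (r = -2 - 1*(-4) = -2 + 4 = 2)
x(k, p) = 2
x((-3 + 5)*(-2), -35)*(-105) = 2*(-105) = -210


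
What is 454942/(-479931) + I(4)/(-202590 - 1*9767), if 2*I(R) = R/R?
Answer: -193220716519/203833414734 ≈ -0.94793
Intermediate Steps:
I(R) = 1/2 (I(R) = (R/R)/2 = (1/2)*1 = 1/2)
454942/(-479931) + I(4)/(-202590 - 1*9767) = 454942/(-479931) + 1/(2*(-202590 - 1*9767)) = 454942*(-1/479931) + 1/(2*(-202590 - 9767)) = -454942/479931 + (1/2)/(-212357) = -454942/479931 + (1/2)*(-1/212357) = -454942/479931 - 1/424714 = -193220716519/203833414734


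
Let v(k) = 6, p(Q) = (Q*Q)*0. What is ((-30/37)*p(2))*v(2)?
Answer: 0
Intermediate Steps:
p(Q) = 0 (p(Q) = Q**2*0 = 0)
((-30/37)*p(2))*v(2) = (-30/37*0)*6 = (-30*1/37*0)*6 = -30/37*0*6 = 0*6 = 0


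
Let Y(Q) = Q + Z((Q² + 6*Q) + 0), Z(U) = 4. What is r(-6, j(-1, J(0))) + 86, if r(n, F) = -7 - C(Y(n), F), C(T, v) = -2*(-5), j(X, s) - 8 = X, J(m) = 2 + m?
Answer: 69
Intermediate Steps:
Y(Q) = 4 + Q (Y(Q) = Q + 4 = 4 + Q)
j(X, s) = 8 + X
C(T, v) = 10
r(n, F) = -17 (r(n, F) = -7 - 1*10 = -7 - 10 = -17)
r(-6, j(-1, J(0))) + 86 = -17 + 86 = 69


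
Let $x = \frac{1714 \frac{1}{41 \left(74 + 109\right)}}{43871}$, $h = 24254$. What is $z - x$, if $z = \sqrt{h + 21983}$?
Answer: $- \frac{1714}{329164113} + \sqrt{46237} \approx 215.03$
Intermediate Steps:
$x = \frac{1714}{329164113}$ ($x = \frac{1714}{41 \cdot 183} \cdot \frac{1}{43871} = \frac{1714}{7503} \cdot \frac{1}{43871} = \frac{1714}{329164113} \approx 5.2071 \cdot 10^{-6}$)
$z = \sqrt{46237}$ ($z = \sqrt{24254 + 21983} = \sqrt{46237} \approx 215.03$)
$z - x = \sqrt{46237} - \frac{1714}{329164113} = - \frac{1714}{329164113} + \sqrt{46237}$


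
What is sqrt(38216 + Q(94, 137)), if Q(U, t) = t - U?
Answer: 3*sqrt(4251) ≈ 195.60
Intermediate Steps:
sqrt(38216 + Q(94, 137)) = sqrt(38216 + (137 - 1*94)) = sqrt(38216 + (137 - 94)) = sqrt(38216 + 43) = sqrt(38259) = 3*sqrt(4251)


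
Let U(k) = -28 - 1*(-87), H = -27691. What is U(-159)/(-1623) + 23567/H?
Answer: -39883010/44942493 ≈ -0.88742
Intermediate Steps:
U(k) = 59 (U(k) = -28 + 87 = 59)
U(-159)/(-1623) + 23567/H = 59/(-1623) + 23567/(-27691) = 59*(-1/1623) + 23567*(-1/27691) = -59/1623 - 23567/27691 = -39883010/44942493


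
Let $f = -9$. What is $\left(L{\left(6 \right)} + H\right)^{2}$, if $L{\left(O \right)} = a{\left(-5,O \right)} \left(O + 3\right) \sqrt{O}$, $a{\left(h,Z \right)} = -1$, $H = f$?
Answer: $567 + 162 \sqrt{6} \approx 963.82$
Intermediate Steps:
$H = -9$
$L{\left(O \right)} = \sqrt{O} \left(-3 - O\right)$ ($L{\left(O \right)} = - (O + 3) \sqrt{O} = - (3 + O) \sqrt{O} = \left(-3 - O\right) \sqrt{O} = \sqrt{O} \left(-3 - O\right)$)
$\left(L{\left(6 \right)} + H\right)^{2} = \left(\sqrt{6} \left(-3 - 6\right) - 9\right)^{2} = \left(\sqrt{6} \left(-9\right) - 9\right)^{2} = \left(- 9 \sqrt{6} - 9\right)^{2} = \left(-9 - 9 \sqrt{6}\right)^{2}$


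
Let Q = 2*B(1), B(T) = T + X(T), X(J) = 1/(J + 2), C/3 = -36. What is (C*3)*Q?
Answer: -864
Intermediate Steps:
C = -108 (C = 3*(-36) = -108)
X(J) = 1/(2 + J)
B(T) = T + 1/(2 + T)
Q = 8/3 (Q = 2*((1 + 1*(2 + 1))/(2 + 1)) = 2*((1 + 1*3)/3) = 2*((1 + 3)/3) = 2*((⅓)*4) = 2*(4/3) = 8/3 ≈ 2.6667)
(C*3)*Q = -108*3*(8/3) = -324*8/3 = -864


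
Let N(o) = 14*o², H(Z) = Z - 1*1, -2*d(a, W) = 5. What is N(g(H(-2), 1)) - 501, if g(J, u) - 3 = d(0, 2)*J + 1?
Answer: 2701/2 ≈ 1350.5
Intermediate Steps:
d(a, W) = -5/2 (d(a, W) = -½*5 = -5/2)
H(Z) = -1 + Z (H(Z) = Z - 1 = -1 + Z)
g(J, u) = 4 - 5*J/2 (g(J, u) = 3 + (-5*J/2 + 1) = 3 + (1 - 5*J/2) = 4 - 5*J/2)
N(g(H(-2), 1)) - 501 = 14*(4 - 5*(-1 - 2)/2)² - 501 = 14*(4 - 5/2*(-3))² - 501 = 14*(4 + 15/2)² - 501 = 14*(23/2)² - 501 = 14*(529/4) - 501 = 3703/2 - 501 = 2701/2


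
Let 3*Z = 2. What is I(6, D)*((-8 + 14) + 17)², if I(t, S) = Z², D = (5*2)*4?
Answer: 2116/9 ≈ 235.11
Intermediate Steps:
Z = ⅔ (Z = (⅓)*2 = ⅔ ≈ 0.66667)
D = 40 (D = 10*4 = 40)
I(t, S) = 4/9 (I(t, S) = (⅔)² = 4/9)
I(6, D)*((-8 + 14) + 17)² = 4*((-8 + 14) + 17)²/9 = 4*(6 + 17)²/9 = (4/9)*23² = (4/9)*529 = 2116/9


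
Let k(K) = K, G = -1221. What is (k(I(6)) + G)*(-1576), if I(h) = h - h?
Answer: 1924296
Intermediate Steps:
I(h) = 0
(k(I(6)) + G)*(-1576) = (0 - 1221)*(-1576) = -1221*(-1576) = 1924296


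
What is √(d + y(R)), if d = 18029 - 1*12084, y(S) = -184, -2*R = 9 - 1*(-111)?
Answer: √5761 ≈ 75.901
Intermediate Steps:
R = -60 (R = -(9 - 1*(-111))/2 = -(9 + 111)/2 = -½*120 = -60)
d = 5945 (d = 18029 - 12084 = 5945)
√(d + y(R)) = √(5945 - 184) = √5761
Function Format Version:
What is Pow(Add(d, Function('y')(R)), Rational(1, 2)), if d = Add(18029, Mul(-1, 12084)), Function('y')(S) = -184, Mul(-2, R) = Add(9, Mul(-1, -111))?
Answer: Pow(5761, Rational(1, 2)) ≈ 75.901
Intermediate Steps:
R = -60 (R = Mul(Rational(-1, 2), Add(9, Mul(-1, -111))) = Mul(Rational(-1, 2), Add(9, 111)) = Mul(Rational(-1, 2), 120) = -60)
d = 5945 (d = Add(18029, -12084) = 5945)
Pow(Add(d, Function('y')(R)), Rational(1, 2)) = Pow(Add(5945, -184), Rational(1, 2)) = Pow(5761, Rational(1, 2))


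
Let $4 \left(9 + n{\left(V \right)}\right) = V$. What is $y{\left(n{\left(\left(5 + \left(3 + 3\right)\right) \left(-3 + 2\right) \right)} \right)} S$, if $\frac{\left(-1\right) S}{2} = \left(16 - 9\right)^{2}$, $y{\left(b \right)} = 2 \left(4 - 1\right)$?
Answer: $-588$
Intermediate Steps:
$n{\left(V \right)} = -9 + \frac{V}{4}$
$y{\left(b \right)} = 6$ ($y{\left(b \right)} = 2 \cdot 3 = 6$)
$S = -98$ ($S = - 2 \left(16 - 9\right)^{2} = - 2 \cdot 7^{2} = \left(-2\right) 49 = -98$)
$y{\left(n{\left(\left(5 + \left(3 + 3\right)\right) \left(-3 + 2\right) \right)} \right)} S = 6 \left(-98\right) = -588$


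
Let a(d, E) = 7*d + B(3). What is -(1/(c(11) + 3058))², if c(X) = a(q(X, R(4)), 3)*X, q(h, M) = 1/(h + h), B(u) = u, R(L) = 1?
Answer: -4/38303721 ≈ -1.0443e-7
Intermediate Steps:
q(h, M) = 1/(2*h)
a(d, E) = 3 + 7*d (a(d, E) = 7*d + 3 = 3 + 7*d)
c(X) = X*(3 + 7/(2*X)) (c(X) = (3 + 7*(1/(2*X)))*X = (3 + 7/(2*X))*X = X*(3 + 7/(2*X)))
-(1/(c(11) + 3058))² = -(1/((7/2 + 3*11) + 3058))² = -(1/((7/2 + 33) + 3058))² = -(1/(73/2 + 3058))² = -(1/(6189/2))² = -(2/6189)² = -1*4/38303721 = -4/38303721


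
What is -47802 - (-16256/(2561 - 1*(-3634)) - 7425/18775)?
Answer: -222382127719/4652445 ≈ -47799.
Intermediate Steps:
-47802 - (-16256/(2561 - 1*(-3634)) - 7425/18775) = -47802 - (-16256/(2561 + 3634) - 7425*1/18775) = -47802 - (-16256/6195 - 297/751) = -47802 - 1*(-14048171/4652445) = -47802 + 14048171/4652445 = -222382127719/4652445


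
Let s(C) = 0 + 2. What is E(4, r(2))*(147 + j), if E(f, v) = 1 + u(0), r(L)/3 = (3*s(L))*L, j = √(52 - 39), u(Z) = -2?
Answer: -147 - √13 ≈ -150.61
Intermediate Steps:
s(C) = 2
j = √13 ≈ 3.6056
r(L) = 18*L (r(L) = 3*((3*2)*L) = 3*(6*L) = 18*L)
E(f, v) = -1 (E(f, v) = 1 - 2 = -1)
E(4, r(2))*(147 + j) = -(147 + √13) = -147 - √13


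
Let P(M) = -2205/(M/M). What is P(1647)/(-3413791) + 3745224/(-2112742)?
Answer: -6390376694037/3606229812461 ≈ -1.7720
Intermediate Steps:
P(M) = -2205 (P(M) = -2205/1 = -2205*1 = -2205)
P(1647)/(-3413791) + 3745224/(-2112742) = -2205/(-3413791) + 3745224/(-2112742) = -2205*(-1/3413791) + 3745224*(-1/2112742) = 2205/3413791 - 1872612/1056371 = -6390376694037/3606229812461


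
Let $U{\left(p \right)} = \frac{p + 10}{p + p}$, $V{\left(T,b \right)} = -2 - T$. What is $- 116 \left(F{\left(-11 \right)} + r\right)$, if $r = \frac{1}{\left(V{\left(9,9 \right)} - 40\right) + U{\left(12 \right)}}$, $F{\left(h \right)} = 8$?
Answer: $- \frac{556336}{601} \approx -925.68$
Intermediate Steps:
$U{\left(p \right)} = \frac{10 + p}{2 p}$
$r = - \frac{12}{601}$ ($r = \frac{1}{\left(\left(-2 - 9\right) - 40\right) + \frac{10 + 12}{2 \cdot 12}} = \frac{1}{\left(\left(-2 - 9\right) - 40\right) + \frac{1}{2} \cdot \frac{1}{12} \cdot 22} = \frac{1}{\left(-11 - 40\right) + \frac{11}{12}} = \frac{1}{-51 + \frac{11}{12}} = \frac{1}{- \frac{601}{12}} = - \frac{12}{601} \approx -0.019967$)
$- 116 \left(F{\left(-11 \right)} + r\right) = - 116 \left(8 - \frac{12}{601}\right) = - \frac{116 \cdot 4796}{601} = \left(-1\right) \frac{556336}{601} = - \frac{556336}{601}$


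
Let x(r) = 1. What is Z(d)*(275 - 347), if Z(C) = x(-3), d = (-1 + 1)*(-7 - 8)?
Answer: -72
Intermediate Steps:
d = 0 (d = 0*(-15) = 0)
Z(C) = 1
Z(d)*(275 - 347) = 1*(275 - 347) = 1*(-72) = -72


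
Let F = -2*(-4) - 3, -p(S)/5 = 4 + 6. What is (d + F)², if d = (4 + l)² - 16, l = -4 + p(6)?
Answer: 6195121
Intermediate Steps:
p(S) = -50 (p(S) = -5*(4 + 6) = -5*10 = -50)
l = -54 (l = -4 - 50 = -54)
d = 2484 (d = (4 - 54)² - 16 = (-50)² - 16 = 2500 - 16 = 2484)
F = 5 (F = 8 - 3 = 5)
(d + F)² = (2484 + 5)² = 2489² = 6195121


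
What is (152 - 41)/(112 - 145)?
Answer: -37/11 ≈ -3.3636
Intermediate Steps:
(152 - 41)/(112 - 145) = 111/(-33) = -1/33*111 = -37/11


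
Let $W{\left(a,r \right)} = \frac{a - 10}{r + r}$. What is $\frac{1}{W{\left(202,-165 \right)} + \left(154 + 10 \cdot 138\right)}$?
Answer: $\frac{55}{84338} \approx 0.00065214$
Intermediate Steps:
$W{\left(a,r \right)} = \frac{-10 + a}{2 r}$
$\frac{1}{W{\left(202,-165 \right)} + \left(154 + 10 \cdot 138\right)} = \frac{1}{\frac{-10 + 202}{2 \left(-165\right)} + \left(154 + 10 \cdot 138\right)} = \frac{1}{\frac{1}{2} \left(- \frac{1}{165}\right) 192 + \left(154 + 1380\right)} = \frac{1}{- \frac{32}{55} + 1534} = \frac{1}{\frac{84338}{55}} = \frac{55}{84338}$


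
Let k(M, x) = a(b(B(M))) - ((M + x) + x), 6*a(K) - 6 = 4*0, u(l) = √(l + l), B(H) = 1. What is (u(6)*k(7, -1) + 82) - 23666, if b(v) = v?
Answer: -23584 - 8*√3 ≈ -23598.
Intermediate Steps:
u(l) = √2*√l (u(l) = √(2*l) = √2*√l)
a(K) = 1 (a(K) = 1 + (4*0)/6 = 1 + (⅙)*0 = 1 + 0 = 1)
k(M, x) = 1 - M - 2*x (k(M, x) = 1 - ((M + x) + x) = 1 - (M + 2*x) = 1 + (-M - 2*x) = 1 - M - 2*x)
(u(6)*k(7, -1) + 82) - 23666 = ((√2*√6)*(1 - 1*7 - 2*(-1)) + 82) - 23666 = ((2*√3)*(1 - 7 + 2) + 82) - 23666 = ((2*√3)*(-4) + 82) - 23666 = (-8*√3 + 82) - 23666 = (82 - 8*√3) - 23666 = -23584 - 8*√3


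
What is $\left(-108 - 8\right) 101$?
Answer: $-11716$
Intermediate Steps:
$\left(-108 - 8\right) 101 = \left(-116\right) 101 = -11716$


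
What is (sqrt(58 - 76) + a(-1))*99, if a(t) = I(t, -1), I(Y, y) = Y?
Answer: -99 + 297*I*sqrt(2) ≈ -99.0 + 420.02*I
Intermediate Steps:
a(t) = t
(sqrt(58 - 76) + a(-1))*99 = (sqrt(58 - 76) - 1)*99 = (sqrt(-18) - 1)*99 = (3*I*sqrt(2) - 1)*99 = (-1 + 3*I*sqrt(2))*99 = -99 + 297*I*sqrt(2)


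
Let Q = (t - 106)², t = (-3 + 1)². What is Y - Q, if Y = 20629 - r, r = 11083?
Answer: -858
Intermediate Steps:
Y = 9546 (Y = 20629 - 1*11083 = 20629 - 11083 = 9546)
t = 4 (t = (-2)² = 4)
Q = 10404 (Q = (4 - 106)² = (-102)² = 10404)
Y - Q = 9546 - 1*10404 = 9546 - 10404 = -858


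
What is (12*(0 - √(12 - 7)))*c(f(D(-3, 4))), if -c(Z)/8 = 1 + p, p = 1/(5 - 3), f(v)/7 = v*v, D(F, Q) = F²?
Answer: 144*√5 ≈ 321.99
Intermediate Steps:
f(v) = 7*v² (f(v) = 7*(v*v) = 7*v²)
p = ½ (p = 1/2 = ½ ≈ 0.50000)
c(Z) = -12 (c(Z) = -8*(1 + ½) = -8*3/2 = -12)
(12*(0 - √(12 - 7)))*c(f(D(-3, 4))) = (12*(0 - √(12 - 7)))*(-12) = (12*(0 - √5))*(-12) = (12*(-√5))*(-12) = -12*√5*(-12) = 144*√5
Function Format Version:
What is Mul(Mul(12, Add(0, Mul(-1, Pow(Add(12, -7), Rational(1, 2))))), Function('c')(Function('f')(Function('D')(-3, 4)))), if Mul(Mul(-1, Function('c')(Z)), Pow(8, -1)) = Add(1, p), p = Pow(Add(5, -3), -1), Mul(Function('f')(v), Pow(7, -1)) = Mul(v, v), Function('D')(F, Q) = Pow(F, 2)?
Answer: Mul(144, Pow(5, Rational(1, 2))) ≈ 321.99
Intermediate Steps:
Function('f')(v) = Mul(7, Pow(v, 2)) (Function('f')(v) = Mul(7, Mul(v, v)) = Mul(7, Pow(v, 2)))
p = Rational(1, 2) (p = Pow(2, -1) = Rational(1, 2) ≈ 0.50000)
Function('c')(Z) = -12 (Function('c')(Z) = Mul(-8, Add(1, Rational(1, 2))) = Mul(-8, Rational(3, 2)) = -12)
Mul(Mul(12, Add(0, Mul(-1, Pow(Add(12, -7), Rational(1, 2))))), Function('c')(Function('f')(Function('D')(-3, 4)))) = Mul(Mul(12, Add(0, Mul(-1, Pow(Add(12, -7), Rational(1, 2))))), -12) = Mul(Mul(12, Add(0, Mul(-1, Pow(5, Rational(1, 2))))), -12) = Mul(Mul(12, Mul(-1, Pow(5, Rational(1, 2)))), -12) = Mul(Mul(-12, Pow(5, Rational(1, 2))), -12) = Mul(144, Pow(5, Rational(1, 2)))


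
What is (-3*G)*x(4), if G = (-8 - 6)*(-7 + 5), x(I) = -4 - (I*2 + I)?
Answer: 1344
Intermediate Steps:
x(I) = -4 - 3*I (x(I) = -4 - (2*I + I) = -4 - 3*I)
G = 28 (G = -14*(-2) = 28)
(-3*G)*x(4) = (-3*28)*(-4 - 3*4) = -84*(-4 - 12) = -84*(-16) = 1344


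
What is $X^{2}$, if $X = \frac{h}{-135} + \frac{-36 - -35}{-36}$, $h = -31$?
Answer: $\frac{19321}{291600} \approx 0.066259$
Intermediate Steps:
$X = \frac{139}{540}$ ($X = - \frac{31}{-135} + \frac{-36 - -35}{-36} = \left(-31\right) \left(- \frac{1}{135}\right) + \left(-36 + 35\right) \left(- \frac{1}{36}\right) = \frac{31}{135} - - \frac{1}{36} = \frac{31}{135} + \frac{1}{36} = \frac{139}{540} \approx 0.25741$)
$X^{2} = \left(\frac{139}{540}\right)^{2} = \frac{19321}{291600}$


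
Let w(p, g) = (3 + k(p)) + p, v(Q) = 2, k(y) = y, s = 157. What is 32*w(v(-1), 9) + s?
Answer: 381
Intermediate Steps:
w(p, g) = 3 + 2*p (w(p, g) = (3 + p) + p = 3 + 2*p)
32*w(v(-1), 9) + s = 32*(3 + 2*2) + 157 = 32*(3 + 4) + 157 = 32*7 + 157 = 224 + 157 = 381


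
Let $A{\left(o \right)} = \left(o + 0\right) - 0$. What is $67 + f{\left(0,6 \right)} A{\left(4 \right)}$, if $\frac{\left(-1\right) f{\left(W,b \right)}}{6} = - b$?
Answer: $211$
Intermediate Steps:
$f{\left(W,b \right)} = 6 b$ ($f{\left(W,b \right)} = - 6 \left(- b\right) = 6 b$)
$A{\left(o \right)} = o$ ($A{\left(o \right)} = o + 0 = o$)
$67 + f{\left(0,6 \right)} A{\left(4 \right)} = 67 + 6 \cdot 6 \cdot 4 = 67 + 36 \cdot 4 = 67 + 144 = 211$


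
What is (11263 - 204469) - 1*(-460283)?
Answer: 267077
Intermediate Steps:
(11263 - 204469) - 1*(-460283) = -193206 + 460283 = 267077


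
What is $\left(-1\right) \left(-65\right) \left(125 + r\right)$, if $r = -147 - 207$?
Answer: $-14885$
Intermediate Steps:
$r = -354$ ($r = -147 - 207 = -354$)
$\left(-1\right) \left(-65\right) \left(125 + r\right) = \left(-1\right) \left(-65\right) \left(125 - 354\right) = 65 \left(-229\right) = -14885$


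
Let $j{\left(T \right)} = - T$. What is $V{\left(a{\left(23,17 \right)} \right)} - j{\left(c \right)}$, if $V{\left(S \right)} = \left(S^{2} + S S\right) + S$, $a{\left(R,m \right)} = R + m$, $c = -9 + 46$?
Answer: $3277$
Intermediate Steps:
$c = 37$
$V{\left(S \right)} = S + 2 S^{2}$ ($V{\left(S \right)} = \left(S^{2} + S^{2}\right) + S = 2 S^{2} + S = S + 2 S^{2}$)
$V{\left(a{\left(23,17 \right)} \right)} - j{\left(c \right)} = \left(23 + 17\right) \left(1 + 2 \left(23 + 17\right)\right) - \left(-1\right) 37 = 40 \left(1 + 2 \cdot 40\right) - -37 = 40 \left(1 + 80\right) + 37 = 40 \cdot 81 + 37 = 3240 + 37 = 3277$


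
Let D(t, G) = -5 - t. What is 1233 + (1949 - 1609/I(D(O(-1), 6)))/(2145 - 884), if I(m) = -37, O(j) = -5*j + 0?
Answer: 57601803/46657 ≈ 1234.6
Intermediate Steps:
O(j) = -5*j
1233 + (1949 - 1609/I(D(O(-1), 6)))/(2145 - 884) = 1233 + (1949 - 1609/(-37))/(2145 - 884) = 1233 + (1949 - 1609*(-1/37))/1261 = 1233 + (1949 + 1609/37)*(1/1261) = 1233 + (73722/37)*(1/1261) = 1233 + 73722/46657 = 57601803/46657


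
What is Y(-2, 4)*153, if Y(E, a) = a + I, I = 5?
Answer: 1377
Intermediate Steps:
Y(E, a) = 5 + a (Y(E, a) = a + 5 = 5 + a)
Y(-2, 4)*153 = (5 + 4)*153 = 9*153 = 1377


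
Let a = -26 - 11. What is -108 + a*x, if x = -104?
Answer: 3740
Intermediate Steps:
a = -37
-108 + a*x = -108 - 37*(-104) = -108 + 3848 = 3740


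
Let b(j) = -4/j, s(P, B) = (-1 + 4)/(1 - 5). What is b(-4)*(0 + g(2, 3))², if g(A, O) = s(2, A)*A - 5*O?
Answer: 1089/4 ≈ 272.25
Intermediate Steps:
s(P, B) = -¾ (s(P, B) = 3/(-4) = 3*(-¼) = -¾)
g(A, O) = -5*O - 3*A/4 (g(A, O) = -3*A/4 - 5*O = -5*O - 3*A/4)
b(-4)*(0 + g(2, 3))² = (-4/(-4))*(0 + (-5*3 - ¾*2))² = (-4*(-¼))*(0 + (-15 - 3/2))² = 1*(0 - 33/2)² = 1*(-33/2)² = 1*(1089/4) = 1089/4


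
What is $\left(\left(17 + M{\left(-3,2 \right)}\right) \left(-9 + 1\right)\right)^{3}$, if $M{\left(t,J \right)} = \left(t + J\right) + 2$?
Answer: $-2985984$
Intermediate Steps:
$M{\left(t,J \right)} = 2 + J + t$ ($M{\left(t,J \right)} = \left(J + t\right) + 2 = 2 + J + t$)
$\left(\left(17 + M{\left(-3,2 \right)}\right) \left(-9 + 1\right)\right)^{3} = \left(\left(17 + \left(2 + 2 - 3\right)\right) \left(-9 + 1\right)\right)^{3} = \left(\left(17 + 1\right) \left(-8\right)\right)^{3} = \left(18 \left(-8\right)\right)^{3} = \left(-144\right)^{3} = -2985984$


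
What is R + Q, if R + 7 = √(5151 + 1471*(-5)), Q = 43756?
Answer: 43749 + 2*I*√551 ≈ 43749.0 + 46.947*I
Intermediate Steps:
R = -7 + 2*I*√551 (R = -7 + √(5151 + 1471*(-5)) = -7 + √(5151 - 7355) = -7 + √(-2204) = -7 + 2*I*√551 ≈ -7.0 + 46.947*I)
R + Q = (-7 + 2*I*√551) + 43756 = 43749 + 2*I*√551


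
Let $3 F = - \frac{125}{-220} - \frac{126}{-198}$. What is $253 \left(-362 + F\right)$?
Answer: $- \frac{1097813}{12} \approx -91484.0$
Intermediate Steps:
$F = \frac{53}{132}$ ($F = \frac{- \frac{125}{-220} - \frac{126}{-198}}{3} = \frac{\left(-125\right) \left(- \frac{1}{220}\right) - - \frac{7}{11}}{3} = \frac{\frac{25}{44} + \frac{7}{11}}{3} = \frac{1}{3} \cdot \frac{53}{44} = \frac{53}{132} \approx 0.40152$)
$253 \left(-362 + F\right) = 253 \left(-362 + \frac{53}{132}\right) = 253 \left(- \frac{47731}{132}\right) = - \frac{1097813}{12}$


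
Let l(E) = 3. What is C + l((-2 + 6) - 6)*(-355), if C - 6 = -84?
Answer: -1143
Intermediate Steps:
C = -78 (C = 6 - 84 = -78)
C + l((-2 + 6) - 6)*(-355) = -78 + 3*(-355) = -78 - 1065 = -1143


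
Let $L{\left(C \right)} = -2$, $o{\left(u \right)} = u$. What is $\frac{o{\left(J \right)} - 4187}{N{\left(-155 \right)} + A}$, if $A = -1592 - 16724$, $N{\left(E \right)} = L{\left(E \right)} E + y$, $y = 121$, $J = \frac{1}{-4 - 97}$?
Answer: $\frac{422888}{1806385} \approx 0.23411$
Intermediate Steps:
$J = - \frac{1}{101}$ ($J = \frac{1}{-101} = - \frac{1}{101} \approx -0.009901$)
$N{\left(E \right)} = 121 - 2 E$ ($N{\left(E \right)} = - 2 E + 121 = 121 - 2 E$)
$A = -18316$
$\frac{o{\left(J \right)} - 4187}{N{\left(-155 \right)} + A} = \frac{- \frac{1}{101} - 4187}{\left(121 - -310\right) - 18316} = - \frac{422888}{101 \left(\left(121 + 310\right) - 18316\right)} = - \frac{422888}{101 \left(431 - 18316\right)} = - \frac{422888}{101 \left(-17885\right)} = \left(- \frac{422888}{101}\right) \left(- \frac{1}{17885}\right) = \frac{422888}{1806385}$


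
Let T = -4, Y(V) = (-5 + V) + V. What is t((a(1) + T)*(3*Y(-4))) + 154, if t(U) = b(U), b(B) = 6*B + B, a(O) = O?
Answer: 973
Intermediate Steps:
Y(V) = -5 + 2*V
b(B) = 7*B
t(U) = 7*U
t((a(1) + T)*(3*Y(-4))) + 154 = 7*((1 - 4)*(3*(-5 + 2*(-4)))) + 154 = 7*(-9*(-5 - 8)) + 154 = 7*(-9*(-13)) + 154 = 7*(-3*(-39)) + 154 = 7*117 + 154 = 819 + 154 = 973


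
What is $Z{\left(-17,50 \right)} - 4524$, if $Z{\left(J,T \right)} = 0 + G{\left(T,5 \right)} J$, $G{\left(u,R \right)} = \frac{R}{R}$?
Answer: $-4541$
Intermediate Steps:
$G{\left(u,R \right)} = 1$
$Z{\left(J,T \right)} = J$ ($Z{\left(J,T \right)} = 0 + 1 J = 0 + J = J$)
$Z{\left(-17,50 \right)} - 4524 = -17 - 4524 = -4541$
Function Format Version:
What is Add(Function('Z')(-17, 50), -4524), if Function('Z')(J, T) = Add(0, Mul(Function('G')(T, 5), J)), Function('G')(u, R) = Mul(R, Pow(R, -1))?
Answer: -4541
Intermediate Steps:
Function('G')(u, R) = 1
Function('Z')(J, T) = J (Function('Z')(J, T) = Add(0, Mul(1, J)) = Add(0, J) = J)
Add(Function('Z')(-17, 50), -4524) = Add(-17, -4524) = -4541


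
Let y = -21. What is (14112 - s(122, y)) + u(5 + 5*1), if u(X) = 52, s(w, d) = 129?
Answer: 14035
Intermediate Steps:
(14112 - s(122, y)) + u(5 + 5*1) = (14112 - 1*129) + 52 = (14112 - 129) + 52 = 13983 + 52 = 14035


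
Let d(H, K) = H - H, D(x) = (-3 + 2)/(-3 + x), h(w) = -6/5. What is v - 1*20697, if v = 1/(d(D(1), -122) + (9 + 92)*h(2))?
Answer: -12542387/606 ≈ -20697.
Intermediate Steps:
h(w) = -6/5 (h(w) = -6*1/5 = -6/5)
D(x) = -1/(-3 + x)
d(H, K) = 0
v = -5/606 (v = 1/(0 + (9 + 92)*(-6/5)) = 1/(0 + 101*(-6/5)) = 1/(0 - 606/5) = 1/(-606/5) = -5/606 ≈ -0.0082508)
v - 1*20697 = -5/606 - 1*20697 = -5/606 - 20697 = -12542387/606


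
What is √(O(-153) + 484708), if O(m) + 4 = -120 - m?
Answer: √484737 ≈ 696.23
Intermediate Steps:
O(m) = -124 - m (O(m) = -4 + (-120 - m) = -124 - m)
√(O(-153) + 484708) = √((-124 - 1*(-153)) + 484708) = √((-124 + 153) + 484708) = √(29 + 484708) = √484737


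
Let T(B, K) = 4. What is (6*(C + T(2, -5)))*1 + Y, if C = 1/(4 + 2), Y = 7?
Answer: 32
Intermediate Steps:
C = ⅙ (C = 1/6 = ⅙ ≈ 0.16667)
(6*(C + T(2, -5)))*1 + Y = (6*(⅙ + 4))*1 + 7 = (6*(25/6))*1 + 7 = 25*1 + 7 = 25 + 7 = 32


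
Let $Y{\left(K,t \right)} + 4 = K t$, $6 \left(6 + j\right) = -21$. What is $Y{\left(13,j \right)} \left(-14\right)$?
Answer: $1785$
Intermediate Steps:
$j = - \frac{19}{2}$ ($j = -6 + \frac{1}{6} \left(-21\right) = -6 - \frac{7}{2} = - \frac{19}{2} \approx -9.5$)
$Y{\left(K,t \right)} = -4 + K t$
$Y{\left(13,j \right)} \left(-14\right) = \left(-4 + 13 \left(- \frac{19}{2}\right)\right) \left(-14\right) = \left(-4 - \frac{247}{2}\right) \left(-14\right) = \left(- \frac{255}{2}\right) \left(-14\right) = 1785$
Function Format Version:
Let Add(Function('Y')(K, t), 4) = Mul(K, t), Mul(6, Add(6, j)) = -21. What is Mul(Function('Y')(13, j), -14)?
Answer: 1785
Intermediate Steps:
j = Rational(-19, 2) (j = Add(-6, Mul(Rational(1, 6), -21)) = Add(-6, Rational(-7, 2)) = Rational(-19, 2) ≈ -9.5000)
Function('Y')(K, t) = Add(-4, Mul(K, t))
Mul(Function('Y')(13, j), -14) = Mul(Add(-4, Mul(13, Rational(-19, 2))), -14) = Mul(Add(-4, Rational(-247, 2)), -14) = Mul(Rational(-255, 2), -14) = 1785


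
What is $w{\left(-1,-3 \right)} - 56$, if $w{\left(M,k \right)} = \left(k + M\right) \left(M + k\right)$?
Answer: $-40$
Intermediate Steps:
$w{\left(M,k \right)} = \left(M + k\right)^{2}$ ($w{\left(M,k \right)} = \left(M + k\right) \left(M + k\right) = \left(M + k\right)^{2}$)
$w{\left(-1,-3 \right)} - 56 = \left(-1 - 3\right)^{2} - 56 = \left(-4\right)^{2} - 56 = 16 - 56 = -40$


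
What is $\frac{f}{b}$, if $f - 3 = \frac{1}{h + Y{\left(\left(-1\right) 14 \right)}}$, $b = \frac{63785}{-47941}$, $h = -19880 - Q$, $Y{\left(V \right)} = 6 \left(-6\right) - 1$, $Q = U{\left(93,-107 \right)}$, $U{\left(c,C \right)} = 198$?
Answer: $- \frac{2892951704}{1283035275} \approx -2.2548$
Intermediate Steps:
$Q = 198$
$Y{\left(V \right)} = -37$ ($Y{\left(V \right)} = -36 - 1 = -37$)
$h = -20078$ ($h = -19880 - 198 = -20078$)
$b = - \frac{63785}{47941}$ ($b = 63785 \left(- \frac{1}{47941}\right) = - \frac{63785}{47941} \approx -1.3305$)
$f = \frac{60344}{20115}$ ($f = 3 + \frac{1}{-20078 - 37} = 3 + \frac{1}{-20115} = 3 - \frac{1}{20115} = \frac{60344}{20115} \approx 3.0$)
$\frac{f}{b} = \frac{60344}{20115 \left(- \frac{63785}{47941}\right)} = \frac{60344}{20115} \left(- \frac{47941}{63785}\right) = - \frac{2892951704}{1283035275}$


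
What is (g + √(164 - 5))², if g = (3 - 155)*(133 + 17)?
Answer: (22800 - √159)² ≈ 5.1927e+8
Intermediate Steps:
g = -22800 (g = -152*150 = -22800)
(g + √(164 - 5))² = (-22800 + √(164 - 5))² = (-22800 + √159)²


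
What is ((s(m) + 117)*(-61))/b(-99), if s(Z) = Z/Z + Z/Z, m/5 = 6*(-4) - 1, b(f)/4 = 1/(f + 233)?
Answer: -486353/2 ≈ -2.4318e+5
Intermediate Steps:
b(f) = 4/(233 + f) (b(f) = 4/(f + 233) = 4/(233 + f))
m = -125 (m = 5*(6*(-4) - 1) = 5*(-24 - 1) = 5*(-25) = -125)
s(Z) = 2 (s(Z) = 1 + 1 = 2)
((s(m) + 117)*(-61))/b(-99) = ((2 + 117)*(-61))/((4/(233 - 99))) = (119*(-61))/((4/134)) = -7259/(4*(1/134)) = -7259/2/67 = -7259*67/2 = -486353/2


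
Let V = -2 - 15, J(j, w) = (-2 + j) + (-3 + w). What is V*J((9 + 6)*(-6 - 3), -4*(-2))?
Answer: 2244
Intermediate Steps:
J(j, w) = -5 + j + w
V = -17
V*J((9 + 6)*(-6 - 3), -4*(-2)) = -17*(-5 + (9 + 6)*(-6 - 3) - 4*(-2)) = -17*(-5 + 15*(-9) + 8) = -17*(-5 - 135 + 8) = -17*(-132) = 2244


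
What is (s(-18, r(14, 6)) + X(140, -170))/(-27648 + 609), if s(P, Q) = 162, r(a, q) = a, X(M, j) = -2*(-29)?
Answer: -220/27039 ≈ -0.0081364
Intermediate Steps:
X(M, j) = 58
(s(-18, r(14, 6)) + X(140, -170))/(-27648 + 609) = (162 + 58)/(-27648 + 609) = 220/(-27039) = 220*(-1/27039) = -220/27039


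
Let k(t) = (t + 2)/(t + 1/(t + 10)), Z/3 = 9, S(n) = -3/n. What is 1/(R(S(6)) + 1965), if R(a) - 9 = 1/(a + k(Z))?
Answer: 573/1132102 ≈ 0.00050614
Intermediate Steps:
Z = 27 (Z = 3*9 = 27)
k(t) = (2 + t)/(t + 1/(10 + t))
R(a) = 9 + 1/(1073/1000 + a) (R(a) = 9 + 1/(a + (20 + 27² + 12*27)/(1 + 27² + 10*27)) = 9 + 1/(a + (20 + 729 + 324)/(1 + 729 + 270)) = 9 + 1/(a + 1073/1000) = 9 + 1/(1073/1000 + a))
1/(R(S(6)) + 1965) = 1/((10657 + 9000*(-3/6))/(1073 + 1000*(-3/6)) + 1965) = 1/((10657 + 9000*(-3*⅙))/(1073 + 1000*(-3*⅙)) + 1965) = 1/((10657 + 9000*(-½))/(1073 + 1000*(-½)) + 1965) = 1/((10657 - 4500)/(1073 - 500) + 1965) = 1/(6157/573 + 1965) = 1/(1132102/573) = 573/1132102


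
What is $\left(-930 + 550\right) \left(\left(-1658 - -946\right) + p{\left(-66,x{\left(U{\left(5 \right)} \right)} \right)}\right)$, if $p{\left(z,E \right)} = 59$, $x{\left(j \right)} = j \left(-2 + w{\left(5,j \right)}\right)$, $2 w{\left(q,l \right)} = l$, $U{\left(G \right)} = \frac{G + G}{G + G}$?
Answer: $248140$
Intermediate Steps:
$U{\left(G \right)} = 1$ ($U{\left(G \right)} = \frac{2 G}{2 G} = 2 G \frac{1}{2 G} = 1$)
$w{\left(q,l \right)} = \frac{l}{2}$
$x{\left(j \right)} = j \left(-2 + \frac{j}{2}\right)$
$\left(-930 + 550\right) \left(\left(-1658 - -946\right) + p{\left(-66,x{\left(U{\left(5 \right)} \right)} \right)}\right) = \left(-930 + 550\right) \left(\left(-1658 - -946\right) + 59\right) = - 380 \left(\left(-1658 + 946\right) + 59\right) = - 380 \left(-712 + 59\right) = \left(-380\right) \left(-653\right) = 248140$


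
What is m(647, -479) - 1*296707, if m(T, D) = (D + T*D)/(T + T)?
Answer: -192124625/647 ≈ -2.9695e+5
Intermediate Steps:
m(T, D) = (D + D*T)/(2*T) (m(T, D) = (D + D*T)/((2*T)) = (D + D*T)*(1/(2*T)) = (D + D*T)/(2*T))
m(647, -479) - 1*296707 = (½)*(-479)*(1 + 647)/647 - 1*296707 = (½)*(-479)*(1/647)*648 - 296707 = -155196/647 - 296707 = -192124625/647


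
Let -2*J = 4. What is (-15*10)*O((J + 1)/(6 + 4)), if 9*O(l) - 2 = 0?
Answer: -100/3 ≈ -33.333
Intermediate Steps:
J = -2 (J = -½*4 = -2)
O(l) = 2/9 (O(l) = 2/9 + (⅑)*0 = 2/9 + 0 = 2/9)
(-15*10)*O((J + 1)/(6 + 4)) = -15*10*(2/9) = -150*2/9 = -100/3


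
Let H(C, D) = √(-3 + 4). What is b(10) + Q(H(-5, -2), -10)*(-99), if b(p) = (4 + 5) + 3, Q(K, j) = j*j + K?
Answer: -9987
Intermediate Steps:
H(C, D) = 1 (H(C, D) = √1 = 1)
Q(K, j) = K + j² (Q(K, j) = j² + K = K + j²)
b(p) = 12 (b(p) = 9 + 3 = 12)
b(10) + Q(H(-5, -2), -10)*(-99) = 12 + (1 + (-10)²)*(-99) = 12 + (1 + 100)*(-99) = 12 + 101*(-99) = 12 - 9999 = -9987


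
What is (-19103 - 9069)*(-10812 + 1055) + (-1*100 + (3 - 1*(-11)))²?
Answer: 274881600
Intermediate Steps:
(-19103 - 9069)*(-10812 + 1055) + (-1*100 + (3 - 1*(-11)))² = -28172*(-9757) + (-100 + (3 + 11))² = 274874204 + (-100 + 14)² = 274874204 + (-86)² = 274874204 + 7396 = 274881600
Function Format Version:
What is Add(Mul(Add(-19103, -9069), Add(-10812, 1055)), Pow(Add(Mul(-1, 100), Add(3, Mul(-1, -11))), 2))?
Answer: 274881600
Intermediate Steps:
Add(Mul(Add(-19103, -9069), Add(-10812, 1055)), Pow(Add(Mul(-1, 100), Add(3, Mul(-1, -11))), 2)) = Add(Mul(-28172, -9757), Pow(Add(-100, Add(3, 11)), 2)) = Add(274874204, Pow(Add(-100, 14), 2)) = Add(274874204, Pow(-86, 2)) = Add(274874204, 7396) = 274881600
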